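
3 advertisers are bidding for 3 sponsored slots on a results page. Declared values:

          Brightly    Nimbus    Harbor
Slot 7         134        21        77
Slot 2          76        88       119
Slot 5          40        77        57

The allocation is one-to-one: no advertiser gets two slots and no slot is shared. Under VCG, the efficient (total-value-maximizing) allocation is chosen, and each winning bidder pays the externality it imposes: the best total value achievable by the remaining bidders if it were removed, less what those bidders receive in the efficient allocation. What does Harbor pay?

Harbor pays $11.

Efficient allocation: Brightly→Slot 7 ($134), Nimbus→Slot 5 ($77), Harbor→Slot 2 ($119); total welfare W = $330.
Harbor receives Slot 2 at value $119, so the others get W − 119 = $211.
Without Harbor: best allocation of the remaining 2 bidders over all 3 slots is Brightly→Slot 7 ($134), Nimbus→Slot 2 ($88), total $222.
VCG payment = (others' best without Harbor) − (others' welfare with Harbor) = 222 − 211 = $11.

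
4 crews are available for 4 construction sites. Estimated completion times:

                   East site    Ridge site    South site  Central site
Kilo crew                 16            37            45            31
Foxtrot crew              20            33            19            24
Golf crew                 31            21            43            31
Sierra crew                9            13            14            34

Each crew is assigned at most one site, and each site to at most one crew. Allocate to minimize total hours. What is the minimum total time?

Minimum total: 75 hours

Optimal: Kilo crew→East site (16 hours), Foxtrot crew→Central site (24 hours), Golf crew→Ridge site (21 hours), Sierra crew→South site (14 hours) — total 16+24+21+14 = 75 hours.
Column-greedy (each site in turn goes to its cheapest remaining crew) gives 80 hours, worse by 5.
Swapping Sierra crew↔Golf crew (Sierra crew→Ridge site 13 hours, Golf crew→South site 43 hours) adds 21.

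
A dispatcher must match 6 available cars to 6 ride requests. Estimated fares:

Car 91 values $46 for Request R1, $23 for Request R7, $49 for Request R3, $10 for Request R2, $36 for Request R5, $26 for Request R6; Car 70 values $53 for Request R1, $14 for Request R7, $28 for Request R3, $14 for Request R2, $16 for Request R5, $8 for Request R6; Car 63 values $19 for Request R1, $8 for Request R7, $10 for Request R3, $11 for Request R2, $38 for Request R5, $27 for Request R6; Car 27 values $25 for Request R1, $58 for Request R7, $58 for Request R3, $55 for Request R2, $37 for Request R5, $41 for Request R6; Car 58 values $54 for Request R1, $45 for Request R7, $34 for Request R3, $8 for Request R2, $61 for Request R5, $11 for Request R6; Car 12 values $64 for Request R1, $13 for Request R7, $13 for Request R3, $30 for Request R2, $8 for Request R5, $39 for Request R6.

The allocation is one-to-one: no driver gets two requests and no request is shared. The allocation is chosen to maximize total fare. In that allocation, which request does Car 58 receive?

Car 58 receives Request R7.

Optimal: Car 91→Request R3 ($49), Car 70→Request R1 ($53), Car 63→Request R5 ($38), Car 27→Request R2 ($55), Car 58→Request R7 ($45), Car 12→Request R6 ($39) — total 49+53+38+55+45+39 = $279.
Max-entry greedy (repeatedly take the single best remaining cell) gives $273, worse by 6.
Car 58's own top request is Request R5 ($61), but forcing Car 58→Request R5 and reassigning the rest optimally gives only $278 — worse by 1.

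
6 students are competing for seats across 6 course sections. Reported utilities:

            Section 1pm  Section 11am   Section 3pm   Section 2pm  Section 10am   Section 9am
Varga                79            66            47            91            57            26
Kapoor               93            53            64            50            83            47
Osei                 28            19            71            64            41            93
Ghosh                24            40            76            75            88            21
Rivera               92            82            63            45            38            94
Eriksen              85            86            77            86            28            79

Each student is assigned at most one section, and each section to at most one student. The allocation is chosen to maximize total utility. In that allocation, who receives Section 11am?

Rivera receives Section 11am.

Optimal: Varga→Section 2pm (91 points), Kapoor→Section 1pm (93 points), Osei→Section 9am (93 points), Ghosh→Section 10am (88 points), Rivera→Section 11am (82 points), Eriksen→Section 3pm (77 points) — total 91+93+93+88+82+77 = 524 points.
Rivera's own top section is Section 9am (94 points), but forcing Rivera→Section 9am and reassigning the rest optimally gives only 523 points — worse by 1.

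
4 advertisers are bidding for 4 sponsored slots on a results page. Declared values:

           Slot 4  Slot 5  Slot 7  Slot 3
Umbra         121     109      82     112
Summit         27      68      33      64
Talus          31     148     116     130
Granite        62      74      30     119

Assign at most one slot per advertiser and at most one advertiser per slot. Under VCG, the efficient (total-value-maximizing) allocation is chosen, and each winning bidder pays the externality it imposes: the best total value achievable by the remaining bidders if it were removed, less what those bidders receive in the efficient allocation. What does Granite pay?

Granite pays $28.

Efficient allocation: Umbra→Slot 4 ($121), Summit→Slot 5 ($68), Talus→Slot 7 ($116), Granite→Slot 3 ($119); total welfare W = $424.
Granite receives Slot 3 at value $119, so the others get W − 119 = $305.
Without Granite: best allocation of the remaining 3 bidders over all 4 slots is Umbra→Slot 4 ($121), Summit→Slot 3 ($64), Talus→Slot 5 ($148), total $333.
VCG payment = (others' best without Granite) − (others' welfare with Granite) = 333 − 305 = $28.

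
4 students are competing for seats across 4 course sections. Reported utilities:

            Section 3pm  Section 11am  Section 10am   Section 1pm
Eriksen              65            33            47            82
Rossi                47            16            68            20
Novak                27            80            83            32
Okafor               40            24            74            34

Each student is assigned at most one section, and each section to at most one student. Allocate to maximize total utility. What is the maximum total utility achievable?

Optimal: Eriksen→Section 1pm (82 points), Rossi→Section 3pm (47 points), Novak→Section 11am (80 points), Okafor→Section 10am (74 points) — total 82+47+80+74 = 283 points.
Column-greedy (each section in turn goes to its best remaining student) gives 239 points, worse by 44.
Next-best assignment: Eriksen→Section 1pm, Rossi→Section 10am, Novak→Section 11am, Okafor→Section 3pm = 270 points.

Max total: 283 points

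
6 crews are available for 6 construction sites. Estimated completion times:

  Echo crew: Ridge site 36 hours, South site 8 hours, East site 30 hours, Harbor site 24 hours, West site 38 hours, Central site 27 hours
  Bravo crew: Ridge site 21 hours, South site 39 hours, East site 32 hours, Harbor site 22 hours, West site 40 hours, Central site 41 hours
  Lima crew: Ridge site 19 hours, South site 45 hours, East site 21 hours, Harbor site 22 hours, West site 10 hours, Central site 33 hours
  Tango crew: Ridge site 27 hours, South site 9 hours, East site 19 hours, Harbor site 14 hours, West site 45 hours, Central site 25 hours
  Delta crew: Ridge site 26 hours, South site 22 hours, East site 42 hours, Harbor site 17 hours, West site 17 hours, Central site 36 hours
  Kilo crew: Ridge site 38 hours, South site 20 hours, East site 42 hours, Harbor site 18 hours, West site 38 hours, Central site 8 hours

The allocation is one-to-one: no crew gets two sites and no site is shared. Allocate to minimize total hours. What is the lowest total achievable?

Optimal: Echo crew→South site (8 hours), Bravo crew→Ridge site (21 hours), Lima crew→West site (10 hours), Tango crew→East site (19 hours), Delta crew→Harbor site (17 hours), Kilo crew→Central site (8 hours) — total 8+21+10+19+17+8 = 83 hours.
Checked against all permutations: 83 hours is optimal.

Minimum total: 83 hours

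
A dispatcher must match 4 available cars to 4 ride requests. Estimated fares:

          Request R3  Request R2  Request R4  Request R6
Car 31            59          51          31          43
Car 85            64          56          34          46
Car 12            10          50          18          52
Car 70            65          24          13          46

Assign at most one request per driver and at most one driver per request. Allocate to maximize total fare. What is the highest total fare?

This is a one-to-one assignment (maximum-weight bipartite matching).
Optimal: Car 31→Request R4 ($31), Car 85→Request R2 ($56), Car 12→Request R6 ($52), Car 70→Request R3 ($65) — total 31+56+52+65 = $204.
Row-greedy (each driver in turn takes its best remaining request) gives $180, worse by 24.
Next-best assignment: Car 31→Request R2, Car 85→Request R4, Car 12→Request R6, Car 70→Request R3 = $202.
No other one-to-one assignment exceeds $204.

Maximum total: $204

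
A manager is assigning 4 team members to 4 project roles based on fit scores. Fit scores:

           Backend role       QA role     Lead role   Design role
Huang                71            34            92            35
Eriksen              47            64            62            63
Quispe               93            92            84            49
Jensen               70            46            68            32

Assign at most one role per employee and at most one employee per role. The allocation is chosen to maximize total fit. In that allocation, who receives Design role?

Eriksen receives Design role.

Optimal: Huang→Lead role (92 pts), Eriksen→Design role (63 pts), Quispe→QA role (92 pts), Jensen→Backend role (70 pts) — total 92+63+92+70 = 317 pts.
Row-greedy (each employee in turn takes its best remaining role) gives 281 pts, worse by 36.
Swapping Huang↔Quispe (Huang→QA role 34 pts, Quispe→Lead role 84 pts) loses 66.
Eriksen's own top role is QA role (64 pts), but forcing Eriksen→QA role and reassigning the rest optimally gives only 281 pts — worse by 36.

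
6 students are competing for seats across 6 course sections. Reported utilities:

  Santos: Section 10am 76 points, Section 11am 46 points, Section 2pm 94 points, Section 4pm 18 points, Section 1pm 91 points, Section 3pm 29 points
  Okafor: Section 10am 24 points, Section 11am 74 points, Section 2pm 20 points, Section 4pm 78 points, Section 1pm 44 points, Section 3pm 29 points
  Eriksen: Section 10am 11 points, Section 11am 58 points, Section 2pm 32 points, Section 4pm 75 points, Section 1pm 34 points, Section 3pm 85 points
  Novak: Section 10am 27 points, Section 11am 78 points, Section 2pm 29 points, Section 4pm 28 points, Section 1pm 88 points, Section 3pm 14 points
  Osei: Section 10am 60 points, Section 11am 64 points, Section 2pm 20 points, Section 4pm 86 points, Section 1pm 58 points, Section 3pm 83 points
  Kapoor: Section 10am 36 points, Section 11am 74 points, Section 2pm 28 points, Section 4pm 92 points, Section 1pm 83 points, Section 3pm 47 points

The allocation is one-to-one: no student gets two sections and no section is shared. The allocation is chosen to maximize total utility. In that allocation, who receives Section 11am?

Okafor receives Section 11am.

Optimal: Santos→Section 2pm (94 points), Okafor→Section 11am (74 points), Eriksen→Section 3pm (85 points), Novak→Section 1pm (88 points), Osei→Section 10am (60 points), Kapoor→Section 4pm (92 points) — total 94+74+85+88+60+92 = 493 points.
Column-greedy (each section in turn goes to its best remaining student) gives 365 points, worse by 128.
Every other assignment is strictly worse.
Okafor's own top section is Section 4pm (78 points), but forcing Okafor→Section 4pm and reassigning the rest optimally gives only 479 points — worse by 14.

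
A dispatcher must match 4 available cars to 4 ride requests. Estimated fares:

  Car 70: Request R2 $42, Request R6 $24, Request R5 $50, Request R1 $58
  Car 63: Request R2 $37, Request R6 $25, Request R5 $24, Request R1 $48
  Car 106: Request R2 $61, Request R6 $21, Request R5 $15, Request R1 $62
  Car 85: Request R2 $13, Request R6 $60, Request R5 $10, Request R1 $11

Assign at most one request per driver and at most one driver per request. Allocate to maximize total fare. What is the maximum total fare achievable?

This is the linear assignment problem.
Optimal: Car 70→Request R5 ($50), Car 63→Request R1 ($48), Car 106→Request R2 ($61), Car 85→Request R6 ($60) — total 50+48+61+60 = $219.
Row-greedy (each driver in turn takes its best remaining request) gives $126, worse by 93.
Swapping Car 70↔Car 106 (Car 70→Request R2 $42, Car 106→Request R5 $15) loses 54.

Max total: $219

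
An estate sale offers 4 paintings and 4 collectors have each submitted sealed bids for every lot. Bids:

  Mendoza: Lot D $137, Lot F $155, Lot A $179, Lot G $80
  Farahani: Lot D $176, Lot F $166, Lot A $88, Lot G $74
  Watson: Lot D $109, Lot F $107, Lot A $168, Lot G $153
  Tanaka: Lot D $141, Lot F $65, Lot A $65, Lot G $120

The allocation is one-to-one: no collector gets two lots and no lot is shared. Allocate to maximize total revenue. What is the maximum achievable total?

Optimal: Mendoza→Lot A ($179), Farahani→Lot F ($166), Watson→Lot G ($153), Tanaka→Lot D ($141) — total 179+166+153+141 = $639.
Max-entry greedy (repeatedly take the single best remaining cell) gives $573, worse by 66.

Maximum total: $639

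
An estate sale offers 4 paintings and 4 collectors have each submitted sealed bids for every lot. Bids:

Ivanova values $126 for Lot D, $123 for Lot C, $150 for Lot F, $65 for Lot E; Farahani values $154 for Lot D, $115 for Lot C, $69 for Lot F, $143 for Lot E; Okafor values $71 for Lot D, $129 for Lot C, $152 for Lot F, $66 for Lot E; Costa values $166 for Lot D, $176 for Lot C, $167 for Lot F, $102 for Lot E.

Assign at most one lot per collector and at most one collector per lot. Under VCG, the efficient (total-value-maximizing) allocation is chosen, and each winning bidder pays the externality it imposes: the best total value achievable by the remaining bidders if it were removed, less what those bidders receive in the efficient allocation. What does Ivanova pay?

Efficient allocation: Ivanova→Lot D ($126), Farahani→Lot E ($143), Okafor→Lot F ($152), Costa→Lot C ($176); total welfare W = $597.
Ivanova receives Lot D at value $126, so the others get W − 126 = $471.
Without Ivanova: best allocation of the remaining 3 bidders over all 4 lots is Farahani→Lot D ($154), Okafor→Lot F ($152), Costa→Lot C ($176), total $482.
VCG payment = (others' best without Ivanova) − (others' welfare with Ivanova) = 482 − 471 = $11.

Ivanova pays $11.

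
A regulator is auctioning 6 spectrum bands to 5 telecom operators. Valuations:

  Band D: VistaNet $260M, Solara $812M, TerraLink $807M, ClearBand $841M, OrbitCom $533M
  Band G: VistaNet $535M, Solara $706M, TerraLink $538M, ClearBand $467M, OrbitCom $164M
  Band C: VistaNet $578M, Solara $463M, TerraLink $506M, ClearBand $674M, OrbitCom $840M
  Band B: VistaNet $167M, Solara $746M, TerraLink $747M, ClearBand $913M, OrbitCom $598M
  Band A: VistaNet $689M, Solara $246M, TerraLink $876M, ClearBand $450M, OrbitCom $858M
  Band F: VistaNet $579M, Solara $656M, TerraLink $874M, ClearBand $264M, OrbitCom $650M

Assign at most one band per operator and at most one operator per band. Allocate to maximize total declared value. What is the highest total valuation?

Max total: $4128M

Optimal: VistaNet→Band A ($689M), Solara→Band D ($812M), TerraLink→Band F ($874M), ClearBand→Band B ($913M), OrbitCom→Band C ($840M) — total 689+812+874+913+840 = $4128M.
Column-greedy (each band in turn goes to its best remaining operator) gives $3823M, worse by 305.
Every other assignment is strictly worse.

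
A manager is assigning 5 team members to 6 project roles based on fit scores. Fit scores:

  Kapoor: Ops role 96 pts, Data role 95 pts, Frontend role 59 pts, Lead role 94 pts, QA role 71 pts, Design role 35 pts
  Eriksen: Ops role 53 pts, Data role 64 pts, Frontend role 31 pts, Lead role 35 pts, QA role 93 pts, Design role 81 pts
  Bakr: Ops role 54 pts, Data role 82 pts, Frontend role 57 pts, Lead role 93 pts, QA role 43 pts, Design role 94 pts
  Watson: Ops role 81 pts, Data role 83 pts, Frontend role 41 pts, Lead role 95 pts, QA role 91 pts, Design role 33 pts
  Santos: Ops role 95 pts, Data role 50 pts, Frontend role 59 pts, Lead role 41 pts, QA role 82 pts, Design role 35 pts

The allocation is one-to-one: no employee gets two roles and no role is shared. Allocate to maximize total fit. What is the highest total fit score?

Maximum total: 472 pts

Treat this as an assignment problem: match each employee to one role.
Optimal: Kapoor→Data role (95 pts), Eriksen→QA role (93 pts), Bakr→Design role (94 pts), Watson→Lead role (95 pts), Santos→Ops role (95 pts) — total 95+93+94+95+95 = 472 pts.
Max-entry greedy (repeatedly take the single best remaining cell) gives 437 pts, worse by 35.
Next-best assignment: Kapoor→Lead role, Eriksen→QA role, Bakr→Design role, Watson→Data role, Santos→Ops role = 459 pts.
Swapping Kapoor↔Santos (Kapoor→Ops role 96 pts, Santos→Data role 50 pts) loses 44.
No other one-to-one assignment exceeds 472 pts.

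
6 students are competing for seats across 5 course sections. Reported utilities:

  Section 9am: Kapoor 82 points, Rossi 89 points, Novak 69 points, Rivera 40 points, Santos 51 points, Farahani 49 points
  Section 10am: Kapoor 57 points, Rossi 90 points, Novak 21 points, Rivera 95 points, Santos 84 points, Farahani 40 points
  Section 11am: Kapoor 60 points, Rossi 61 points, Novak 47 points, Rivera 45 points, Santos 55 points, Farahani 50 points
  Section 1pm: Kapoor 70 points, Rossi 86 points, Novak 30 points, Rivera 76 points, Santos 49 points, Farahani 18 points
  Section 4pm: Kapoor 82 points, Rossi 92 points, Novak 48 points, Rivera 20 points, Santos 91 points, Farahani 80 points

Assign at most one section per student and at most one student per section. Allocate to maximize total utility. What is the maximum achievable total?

This is a one-to-one assignment (maximum-weight bipartite matching).
Optimal: Kapoor→Section 9am (82 points), Rivera→Section 10am (95 points), Farahani→Section 11am (50 points), Rossi→Section 1pm (86 points), Santos→Section 4pm (91 points) — total 82+95+50+86+91 = 404 points.
Row-greedy (each student in turn takes its best remaining section) gives 365 points, worse by 39.

Max total: 404 points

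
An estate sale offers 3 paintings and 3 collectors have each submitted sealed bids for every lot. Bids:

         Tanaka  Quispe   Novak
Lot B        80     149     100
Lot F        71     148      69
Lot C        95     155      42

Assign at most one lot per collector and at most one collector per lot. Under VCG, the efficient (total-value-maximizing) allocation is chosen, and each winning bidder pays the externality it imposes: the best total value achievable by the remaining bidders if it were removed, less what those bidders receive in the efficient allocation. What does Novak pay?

Efficient allocation: Tanaka→Lot C ($95), Quispe→Lot F ($148), Novak→Lot B ($100); total welfare W = $343.
Novak receives Lot B at value $100, so the others get W − 100 = $243.
Without Novak: best allocation of the remaining 2 bidders over all 3 lots is Tanaka→Lot C ($95), Quispe→Lot B ($149), total $244.
VCG payment = (others' best without Novak) − (others' welfare with Novak) = 244 − 243 = $1.

Novak pays $1.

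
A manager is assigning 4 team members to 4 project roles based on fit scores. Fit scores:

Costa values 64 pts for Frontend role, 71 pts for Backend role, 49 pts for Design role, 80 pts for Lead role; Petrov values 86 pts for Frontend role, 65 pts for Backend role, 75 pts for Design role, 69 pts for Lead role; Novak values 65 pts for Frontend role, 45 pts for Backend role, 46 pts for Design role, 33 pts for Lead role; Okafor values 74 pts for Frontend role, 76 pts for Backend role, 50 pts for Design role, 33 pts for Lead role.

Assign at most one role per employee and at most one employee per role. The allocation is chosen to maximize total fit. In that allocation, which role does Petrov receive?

Optimal: Costa→Lead role (80 pts), Petrov→Design role (75 pts), Novak→Frontend role (65 pts), Okafor→Backend role (76 pts) — total 80+75+65+76 = 296 pts.
Row-greedy (each employee in turn takes its best remaining role) gives 288 pts, worse by 8.
Next-best assignment: Costa→Lead role, Petrov→Frontend role, Novak→Design role, Okafor→Backend role = 288 pts.
Petrov's own top role is Frontend role (86 pts), but forcing Petrov→Frontend role and reassigning the rest optimally gives only 288 pts — worse by 8.

Petrov receives Design role.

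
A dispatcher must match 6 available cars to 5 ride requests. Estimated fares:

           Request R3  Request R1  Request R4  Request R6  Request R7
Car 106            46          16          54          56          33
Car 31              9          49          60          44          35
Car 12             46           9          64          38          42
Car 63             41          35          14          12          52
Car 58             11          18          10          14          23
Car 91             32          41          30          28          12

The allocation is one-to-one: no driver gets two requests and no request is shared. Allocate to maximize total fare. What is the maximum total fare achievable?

This is a one-to-one assignment (maximum-weight bipartite matching).
Optimal: Car 12→Request R3 ($46), Car 91→Request R1 ($41), Car 31→Request R4 ($60), Car 106→Request R6 ($56), Car 63→Request R7 ($52) — total 46+41+60+56+52 = $255.
Row-greedy (each driver in turn takes its best remaining request) gives $232, worse by 23.
Checked against all permutations: $255 is optimal.

Maximum total: $255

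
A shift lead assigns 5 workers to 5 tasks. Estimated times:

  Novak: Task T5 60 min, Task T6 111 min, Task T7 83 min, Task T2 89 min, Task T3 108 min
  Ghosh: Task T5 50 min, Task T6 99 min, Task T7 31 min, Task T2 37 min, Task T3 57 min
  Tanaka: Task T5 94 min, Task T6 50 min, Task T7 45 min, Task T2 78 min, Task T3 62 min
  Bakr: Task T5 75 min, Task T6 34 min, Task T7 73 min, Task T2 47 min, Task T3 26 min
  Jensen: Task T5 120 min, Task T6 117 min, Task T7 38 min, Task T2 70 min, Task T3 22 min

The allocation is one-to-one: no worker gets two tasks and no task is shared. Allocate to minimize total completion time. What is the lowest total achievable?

Min total: 198 min

Optimal: Novak→Task T5 (60 min), Ghosh→Task T2 (37 min), Tanaka→Task T7 (45 min), Bakr→Task T6 (34 min), Jensen→Task T3 (22 min) — total 60+37+45+34+22 = 198 min.
Min-entry greedy (repeatedly take the single cheapest remaining cell) gives 225 min, worse by 27.
Swapping Novak↔Tanaka (Novak→Task T7 83 min, Tanaka→Task T5 94 min) adds 72.
Checked against all permutations: 198 min is optimal.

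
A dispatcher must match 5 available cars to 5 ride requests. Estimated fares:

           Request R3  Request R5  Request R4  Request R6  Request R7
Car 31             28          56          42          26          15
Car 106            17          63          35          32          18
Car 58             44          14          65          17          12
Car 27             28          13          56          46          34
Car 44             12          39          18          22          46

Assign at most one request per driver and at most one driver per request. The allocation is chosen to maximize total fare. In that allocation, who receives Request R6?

Car 27 receives Request R6.

This is a one-to-one assignment (maximum-weight bipartite matching).
Optimal: Car 31→Request R3 ($28), Car 106→Request R5 ($63), Car 58→Request R4 ($65), Car 27→Request R6 ($46), Car 44→Request R7 ($46) — total 28+63+65+46+46 = $248.
Column-greedy (each request in turn goes to its best remaining driver) gives $235, worse by 13.
Next-best assignment: Car 31→Request R4, Car 106→Request R5, Car 58→Request R3, Car 27→Request R6, Car 44→Request R7 = $241.
Car 27's own top request is Request R4 ($56), but forcing Car 27→Request R4 and reassigning the rest optimally gives only $235 — worse by 13.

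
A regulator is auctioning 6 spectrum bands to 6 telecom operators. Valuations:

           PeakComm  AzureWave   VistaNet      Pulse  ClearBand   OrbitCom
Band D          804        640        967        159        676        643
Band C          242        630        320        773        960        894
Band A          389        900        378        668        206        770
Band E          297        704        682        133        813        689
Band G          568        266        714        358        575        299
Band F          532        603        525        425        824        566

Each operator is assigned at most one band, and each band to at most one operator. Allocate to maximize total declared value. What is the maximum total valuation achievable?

Max total: $4721M

Treat this as an assignment problem: match each operator to one band.
Optimal: PeakComm→Band G ($568M), AzureWave→Band A ($900M), VistaNet→Band D ($967M), Pulse→Band C ($773M), ClearBand→Band F ($824M), OrbitCom→Band E ($689M) — total 568+900+967+773+824+689 = $4721M.
Row-greedy (each operator in turn takes its best remaining band) gives $4704M, worse by 17.
Next-best assignment: PeakComm→Band D, AzureWave→Band A, VistaNet→Band G, Pulse→Band C, ClearBand→Band F, OrbitCom→Band E = $4704M.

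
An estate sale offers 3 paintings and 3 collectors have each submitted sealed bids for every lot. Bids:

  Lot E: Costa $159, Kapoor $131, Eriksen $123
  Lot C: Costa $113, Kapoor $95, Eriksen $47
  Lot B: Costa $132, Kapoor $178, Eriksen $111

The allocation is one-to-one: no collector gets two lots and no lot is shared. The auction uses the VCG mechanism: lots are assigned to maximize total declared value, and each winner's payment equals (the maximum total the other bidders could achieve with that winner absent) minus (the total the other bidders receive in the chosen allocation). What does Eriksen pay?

Eriksen pays $46.

Efficient allocation: Costa→Lot C ($113), Kapoor→Lot B ($178), Eriksen→Lot E ($123); total welfare W = $414.
Eriksen receives Lot E at value $123, so the others get W − 123 = $291.
Without Eriksen: best allocation of the remaining 2 bidders over all 3 lots is Costa→Lot E ($159), Kapoor→Lot B ($178), total $337.
VCG payment = (others' best without Eriksen) − (others' welfare with Eriksen) = 337 − 291 = $46.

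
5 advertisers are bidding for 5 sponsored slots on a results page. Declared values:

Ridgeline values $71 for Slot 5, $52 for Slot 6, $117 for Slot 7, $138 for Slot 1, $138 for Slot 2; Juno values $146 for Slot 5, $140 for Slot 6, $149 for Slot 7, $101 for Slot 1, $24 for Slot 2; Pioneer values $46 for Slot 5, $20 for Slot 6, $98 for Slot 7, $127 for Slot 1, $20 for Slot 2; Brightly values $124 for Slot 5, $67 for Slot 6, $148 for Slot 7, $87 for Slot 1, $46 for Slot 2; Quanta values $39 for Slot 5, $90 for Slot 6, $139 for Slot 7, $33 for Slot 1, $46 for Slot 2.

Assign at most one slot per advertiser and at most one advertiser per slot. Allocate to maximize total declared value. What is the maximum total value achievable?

Maximum total: $668

This is a one-to-one assignment (maximum-weight bipartite matching).
Optimal: Ridgeline→Slot 2 ($138), Juno→Slot 6 ($140), Pioneer→Slot 1 ($127), Brightly→Slot 5 ($124), Quanta→Slot 7 ($139) — total 138+140+127+124+139 = $668.
Max-entry greedy (repeatedly take the single best remaining cell) gives $521, worse by 147.
Checked against all permutations: $668 is optimal.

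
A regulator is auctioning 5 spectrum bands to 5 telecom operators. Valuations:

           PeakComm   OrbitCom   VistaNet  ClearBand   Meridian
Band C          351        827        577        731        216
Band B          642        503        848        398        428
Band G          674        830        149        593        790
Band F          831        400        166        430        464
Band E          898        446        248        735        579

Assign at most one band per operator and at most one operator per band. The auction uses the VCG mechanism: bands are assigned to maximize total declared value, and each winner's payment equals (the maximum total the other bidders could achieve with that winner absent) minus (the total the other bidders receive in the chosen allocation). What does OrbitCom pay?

Efficient allocation: PeakComm→Band F ($831M), OrbitCom→Band C ($827M), VistaNet→Band B ($848M), ClearBand→Band E ($735M), Meridian→Band G ($790M); total welfare W = $4031M.
OrbitCom receives Band C at value $827M, so the others get W − 827 = $3204M.
Without OrbitCom: best allocation of the remaining 4 bidders over all 5 bands is PeakComm→Band E ($898M), VistaNet→Band B ($848M), ClearBand→Band C ($731M), Meridian→Band G ($790M), total $3267M.
VCG payment = (others' best without OrbitCom) − (others' welfare with OrbitCom) = 3267 − 3204 = $63M.

OrbitCom pays $63M.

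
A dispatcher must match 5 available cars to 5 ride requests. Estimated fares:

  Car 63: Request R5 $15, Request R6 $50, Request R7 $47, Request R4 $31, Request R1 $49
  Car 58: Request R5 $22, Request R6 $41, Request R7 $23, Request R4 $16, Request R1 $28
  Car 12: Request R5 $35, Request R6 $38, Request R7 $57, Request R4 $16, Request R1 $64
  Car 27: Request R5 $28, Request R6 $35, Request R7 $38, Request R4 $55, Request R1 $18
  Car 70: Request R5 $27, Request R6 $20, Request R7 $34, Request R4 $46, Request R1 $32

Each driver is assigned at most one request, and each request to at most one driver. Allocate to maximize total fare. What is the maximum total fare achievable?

Maximum total: $234

This is a one-to-one assignment (maximum-weight bipartite matching).
Optimal: Car 63→Request R7 ($47), Car 58→Request R6 ($41), Car 12→Request R1 ($64), Car 27→Request R4 ($55), Car 70→Request R5 ($27) — total 47+41+64+55+27 = $234.
Row-greedy (each driver in turn takes its best remaining request) gives $217, worse by 17.
Next-best assignment: Car 63→Request R1, Car 58→Request R6, Car 12→Request R7, Car 27→Request R4, Car 70→Request R5 = $229.
Checked against all permutations: $234 is optimal.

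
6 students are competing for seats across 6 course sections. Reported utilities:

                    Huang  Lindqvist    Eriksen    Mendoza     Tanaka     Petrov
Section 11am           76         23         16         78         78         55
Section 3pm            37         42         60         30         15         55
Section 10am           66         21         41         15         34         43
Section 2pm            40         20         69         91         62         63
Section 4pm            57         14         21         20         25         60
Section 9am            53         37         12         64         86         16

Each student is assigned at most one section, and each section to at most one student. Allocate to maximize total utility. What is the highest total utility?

Max total: 401 points

This is the linear assignment problem.
Optimal: Huang→Section 10am (66 points), Lindqvist→Section 3pm (42 points), Eriksen→Section 2pm (69 points), Mendoza→Section 11am (78 points), Tanaka→Section 9am (86 points), Petrov→Section 4pm (60 points) — total 66+42+69+78+86+60 = 401 points.
Row-greedy (each student in turn takes its best remaining section) gives 345 points, worse by 56.
Next-best assignment: Huang→Section 11am, Lindqvist→Section 3pm, Eriksen→Section 10am, Mendoza→Section 2pm, Tanaka→Section 9am, Petrov→Section 4pm = 396 points.
Swapping Petrov↔Eriksen (Petrov→Section 2pm 63 points, Eriksen→Section 4pm 21 points) loses 45.
Checked against all permutations: 401 points is optimal.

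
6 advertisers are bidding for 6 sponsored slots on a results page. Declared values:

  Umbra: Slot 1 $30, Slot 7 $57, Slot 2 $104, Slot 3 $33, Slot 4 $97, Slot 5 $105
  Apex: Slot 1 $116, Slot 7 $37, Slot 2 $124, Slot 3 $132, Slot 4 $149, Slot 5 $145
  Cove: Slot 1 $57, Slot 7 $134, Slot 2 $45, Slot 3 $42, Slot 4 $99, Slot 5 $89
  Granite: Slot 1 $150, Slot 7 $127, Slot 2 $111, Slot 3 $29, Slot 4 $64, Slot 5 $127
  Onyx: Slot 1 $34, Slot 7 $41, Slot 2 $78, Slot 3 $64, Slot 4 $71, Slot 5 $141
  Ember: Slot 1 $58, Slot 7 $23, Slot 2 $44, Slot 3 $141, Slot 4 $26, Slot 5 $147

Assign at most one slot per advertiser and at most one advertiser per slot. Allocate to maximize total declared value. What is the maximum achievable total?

Optimal: Umbra→Slot 2 ($104), Apex→Slot 4 ($149), Cove→Slot 7 ($134), Granite→Slot 1 ($150), Onyx→Slot 5 ($141), Ember→Slot 3 ($141) — total 104+149+134+150+141+141 = $819.
Row-greedy (each advertiser in turn takes its best remaining slot) gives $757, worse by 62.

Max total: $819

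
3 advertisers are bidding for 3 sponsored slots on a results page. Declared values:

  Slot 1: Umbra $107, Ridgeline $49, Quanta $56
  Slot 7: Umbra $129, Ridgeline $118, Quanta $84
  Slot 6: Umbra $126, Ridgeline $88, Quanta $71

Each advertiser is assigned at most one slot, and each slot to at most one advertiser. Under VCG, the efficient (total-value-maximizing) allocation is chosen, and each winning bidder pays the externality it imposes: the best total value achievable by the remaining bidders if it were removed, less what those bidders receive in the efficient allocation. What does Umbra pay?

Umbra pays $15.

Efficient allocation: Umbra→Slot 6 ($126), Ridgeline→Slot 7 ($118), Quanta→Slot 1 ($56); total welfare W = $300.
Umbra receives Slot 6 at value $126, so the others get W − 126 = $174.
Without Umbra: best allocation of the remaining 2 bidders over all 3 slots is Ridgeline→Slot 7 ($118), Quanta→Slot 6 ($71), total $189.
VCG payment = (others' best without Umbra) − (others' welfare with Umbra) = 189 − 174 = $15.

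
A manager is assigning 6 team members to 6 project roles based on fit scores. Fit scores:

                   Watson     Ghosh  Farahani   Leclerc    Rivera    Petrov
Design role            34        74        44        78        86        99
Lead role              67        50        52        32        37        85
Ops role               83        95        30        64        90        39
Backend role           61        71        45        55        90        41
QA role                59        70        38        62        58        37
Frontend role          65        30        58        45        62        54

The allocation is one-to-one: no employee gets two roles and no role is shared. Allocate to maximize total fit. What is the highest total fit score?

Optimal: Watson→Lead role (67 pts), Ghosh→Ops role (95 pts), Farahani→Frontend role (58 pts), Leclerc→QA role (62 pts), Rivera→Backend role (90 pts), Petrov→Design role (99 pts) — total 67+95+58+62+90+99 = 471 pts.

Max total: 471 pts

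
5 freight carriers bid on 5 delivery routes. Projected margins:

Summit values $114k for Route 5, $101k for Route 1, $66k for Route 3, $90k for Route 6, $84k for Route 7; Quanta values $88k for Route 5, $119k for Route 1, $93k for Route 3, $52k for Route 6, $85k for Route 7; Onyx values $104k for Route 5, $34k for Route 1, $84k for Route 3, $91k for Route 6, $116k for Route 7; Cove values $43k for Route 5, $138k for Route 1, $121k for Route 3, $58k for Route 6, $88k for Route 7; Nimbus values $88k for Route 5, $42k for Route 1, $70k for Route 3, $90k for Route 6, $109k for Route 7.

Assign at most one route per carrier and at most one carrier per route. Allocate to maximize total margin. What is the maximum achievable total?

Optimal: Summit→Route 5 ($114k), Quanta→Route 1 ($119k), Onyx→Route 7 ($116k), Cove→Route 3 ($121k), Nimbus→Route 6 ($90k) — total 114+119+116+121+90 = $560k.
Max-entry greedy (repeatedly take the single best remaining cell) gives $551k, worse by 9.

Max total: $560k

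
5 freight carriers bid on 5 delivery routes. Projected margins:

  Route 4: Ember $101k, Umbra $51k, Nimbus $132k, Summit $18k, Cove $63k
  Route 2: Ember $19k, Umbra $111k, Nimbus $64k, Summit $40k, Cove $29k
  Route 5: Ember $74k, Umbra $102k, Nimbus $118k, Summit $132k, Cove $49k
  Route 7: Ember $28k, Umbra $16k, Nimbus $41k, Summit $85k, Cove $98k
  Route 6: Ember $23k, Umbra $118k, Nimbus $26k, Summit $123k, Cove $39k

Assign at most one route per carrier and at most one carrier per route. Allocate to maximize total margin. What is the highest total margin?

Max total: $551k

Optimal: Ember→Route 4 ($101k), Umbra→Route 2 ($111k), Nimbus→Route 5 ($118k), Summit→Route 6 ($123k), Cove→Route 7 ($98k) — total 101+111+118+123+98 = $551k.
Column-greedy (each route in turn goes to its best remaining carrier) gives $496k, worse by 55.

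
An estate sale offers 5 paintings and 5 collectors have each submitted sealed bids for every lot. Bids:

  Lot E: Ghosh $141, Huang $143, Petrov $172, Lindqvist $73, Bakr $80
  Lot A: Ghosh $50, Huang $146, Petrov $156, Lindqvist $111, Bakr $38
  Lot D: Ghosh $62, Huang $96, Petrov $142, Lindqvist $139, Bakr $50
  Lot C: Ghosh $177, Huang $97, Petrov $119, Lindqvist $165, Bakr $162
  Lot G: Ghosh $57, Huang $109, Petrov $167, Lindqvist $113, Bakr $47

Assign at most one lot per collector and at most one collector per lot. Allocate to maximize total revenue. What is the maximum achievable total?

This is the linear assignment problem.
Optimal: Ghosh→Lot E ($141), Huang→Lot A ($146), Petrov→Lot G ($167), Lindqvist→Lot D ($139), Bakr→Lot C ($162) — total 141+146+167+139+162 = $755.
Row-greedy (each collector in turn takes its best remaining lot) gives $681, worse by 74.
Next-best assignment: Ghosh→Lot C, Huang→Lot A, Petrov→Lot G, Lindqvist→Lot D, Bakr→Lot E = $709.
No other one-to-one assignment exceeds $755.

Max total: $755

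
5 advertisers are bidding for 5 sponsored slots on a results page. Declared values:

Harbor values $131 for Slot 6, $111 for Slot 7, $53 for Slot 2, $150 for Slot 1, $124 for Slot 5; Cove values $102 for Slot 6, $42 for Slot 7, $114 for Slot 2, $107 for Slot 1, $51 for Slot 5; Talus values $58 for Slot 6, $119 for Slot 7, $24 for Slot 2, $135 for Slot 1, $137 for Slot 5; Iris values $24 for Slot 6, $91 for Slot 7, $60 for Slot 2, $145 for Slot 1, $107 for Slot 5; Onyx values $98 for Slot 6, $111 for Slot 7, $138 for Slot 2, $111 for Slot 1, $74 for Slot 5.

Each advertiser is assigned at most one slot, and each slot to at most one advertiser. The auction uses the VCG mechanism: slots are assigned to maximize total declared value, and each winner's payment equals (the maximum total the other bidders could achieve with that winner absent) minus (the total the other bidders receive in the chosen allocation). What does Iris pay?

Efficient allocation: Harbor→Slot 6 ($131), Cove→Slot 2 ($114), Talus→Slot 5 ($137), Iris→Slot 1 ($145), Onyx→Slot 7 ($111); total welfare W = $638.
Iris receives Slot 1 at value $145, so the others get W − 145 = $493.
Without Iris: best allocation of the remaining 4 bidders over all 5 slots is Harbor→Slot 1 ($150), Cove→Slot 6 ($102), Talus→Slot 5 ($137), Onyx→Slot 2 ($138), total $527.
VCG payment = (others' best without Iris) − (others' welfare with Iris) = 527 − 493 = $34.

Iris pays $34.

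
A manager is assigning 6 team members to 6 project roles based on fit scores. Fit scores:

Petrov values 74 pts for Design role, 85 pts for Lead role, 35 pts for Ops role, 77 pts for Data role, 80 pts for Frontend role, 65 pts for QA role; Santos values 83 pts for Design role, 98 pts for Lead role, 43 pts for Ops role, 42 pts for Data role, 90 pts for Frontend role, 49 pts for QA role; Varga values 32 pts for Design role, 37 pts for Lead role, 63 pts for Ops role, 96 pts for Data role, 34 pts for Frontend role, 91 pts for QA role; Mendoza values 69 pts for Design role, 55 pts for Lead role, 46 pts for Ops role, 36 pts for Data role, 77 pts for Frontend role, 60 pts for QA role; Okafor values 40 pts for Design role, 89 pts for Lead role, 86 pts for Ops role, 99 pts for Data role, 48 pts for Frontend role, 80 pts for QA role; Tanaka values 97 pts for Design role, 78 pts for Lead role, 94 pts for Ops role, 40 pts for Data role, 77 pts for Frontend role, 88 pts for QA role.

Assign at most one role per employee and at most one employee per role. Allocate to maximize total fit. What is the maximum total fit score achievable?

Optimal: Petrov→Design role (74 pts), Santos→Lead role (98 pts), Varga→QA role (91 pts), Mendoza→Frontend role (77 pts), Okafor→Data role (99 pts), Tanaka→Ops role (94 pts) — total 74+98+91+77+99+94 = 533 pts.
Column-greedy (each role in turn goes to its best remaining employee) gives 517 pts, worse by 16.

Maximum total: 533 pts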